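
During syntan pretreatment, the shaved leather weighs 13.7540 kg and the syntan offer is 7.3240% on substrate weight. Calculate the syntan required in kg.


Formula: Syntan = substrate * pct / 100
Substituting: Syntan = 13.7540 * 7.3240 / 100
Result: 1.0073 kg


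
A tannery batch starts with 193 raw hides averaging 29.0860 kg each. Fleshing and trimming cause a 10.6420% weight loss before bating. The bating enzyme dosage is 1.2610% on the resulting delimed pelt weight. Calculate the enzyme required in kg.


Total_raw = N * avg_wt = 193 * 29.0860 = 5613.5980 kg
Substrate = Total_raw * (1 - loss/100) = 5613.5980 * (1 - 10.6420/100) = 5016.1989 kg
Enzyme = Substrate * pct / 100 = 5016.1989 * 1.2610 / 100 = 63.2543 kg


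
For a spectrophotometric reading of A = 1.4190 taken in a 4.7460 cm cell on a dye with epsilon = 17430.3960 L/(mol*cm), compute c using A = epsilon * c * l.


Formula: c = A / (epsilon * l)
Substituting: c = 1.4190 / (17430.3960 * 4.7460)
Result: 1.7153e-05 mol/L


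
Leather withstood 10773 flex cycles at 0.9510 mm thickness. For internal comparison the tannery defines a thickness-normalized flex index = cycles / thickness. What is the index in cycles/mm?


Formula: Index = cycles / thickness
Substituting: Index = 10773 / 0.9510
Result: 11328.0757 cycles/mm


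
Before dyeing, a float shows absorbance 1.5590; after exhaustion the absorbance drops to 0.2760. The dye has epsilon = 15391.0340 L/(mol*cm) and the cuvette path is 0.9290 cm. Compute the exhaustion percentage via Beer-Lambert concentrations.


c_initial = A_i / (epsilon * l) = 1.5590 / (15391.0340 * 0.9290) = 1.0903e-04 mol/L
c_final = A_f / (epsilon * l) = 0.2760 / (15391.0340 * 0.9290) = 1.9303e-05 mol/L
Exhaustion = (c_initial - c_final) / c_initial * 100 = (1.0903e-04 - 1.9303e-05) / 1.0903e-04 * 100 = 82.2963 %


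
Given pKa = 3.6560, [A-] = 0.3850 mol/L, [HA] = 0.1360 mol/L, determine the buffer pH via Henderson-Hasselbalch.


ratio = [A-] / [HA] = 0.3850 / 0.1360 = 2.8309
log10(ratio) = 0.4519
pH = pKa + log10(ratio) = 3.6560 + 0.4519 = 4.1079


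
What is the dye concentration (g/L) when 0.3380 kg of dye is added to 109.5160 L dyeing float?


Formula: Conc = dye_mass(kg) / volume(L) * 1000
Substituting: Conc = 0.3380 / 109.5160 * 1000
Result: 3.0863 g/L


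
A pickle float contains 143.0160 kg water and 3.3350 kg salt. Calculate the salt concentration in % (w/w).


Formula: Conc = salt / (water + salt) * 100
Substituting: Conc = 3.3350 / (143.0160 + 3.3350) * 100
Result: 2.2788 %


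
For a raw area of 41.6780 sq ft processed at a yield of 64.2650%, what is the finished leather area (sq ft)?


Formula: finished = raw * yield / 100
Substituting: finished = 41.6780 * 64.2650 / 100
Result: 26.7844 sq ft


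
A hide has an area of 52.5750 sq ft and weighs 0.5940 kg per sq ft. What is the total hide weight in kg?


Formula: Weight = area * weight_per_sqft
Substituting: Weight = 52.5750 * 0.5940
Result: 31.2295 kg


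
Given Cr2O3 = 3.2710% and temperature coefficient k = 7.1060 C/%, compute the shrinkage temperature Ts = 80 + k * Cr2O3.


Formula: Ts = 80 + k * Cr2O3
Substituting: Ts = 80 + 7.1060 * 3.2710
Result: 103.2437 C


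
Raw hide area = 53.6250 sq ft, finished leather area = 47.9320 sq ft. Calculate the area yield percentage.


Formula: Yield = finished / raw * 100
Substituting: Yield = 47.9320 / 53.6250 * 100
Result: 89.3837 %


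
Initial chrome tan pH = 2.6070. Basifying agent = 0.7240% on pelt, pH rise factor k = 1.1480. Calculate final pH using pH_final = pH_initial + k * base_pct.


Formula: pH_final = pH_initial + k * base_pct
Substituting: pH_final = 2.6070 + 1.1480 * 0.7240
Result: 3.4382


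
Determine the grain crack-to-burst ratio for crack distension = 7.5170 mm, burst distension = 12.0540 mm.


Formula: Ratio = crack / burst
Substituting: Ratio = 7.5170 / 12.0540
Result: 0.6236


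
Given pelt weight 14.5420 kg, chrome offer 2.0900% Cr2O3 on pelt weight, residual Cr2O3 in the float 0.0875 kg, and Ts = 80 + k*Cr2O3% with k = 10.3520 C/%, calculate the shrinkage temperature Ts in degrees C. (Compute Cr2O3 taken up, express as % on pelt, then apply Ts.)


Offered = pelt * offer_pct / 100 = 14.5420 * 2.0900 / 100 = 0.3039 kg
Uptake = offered - residual = 0.3039 - 0.0875 = 0.2164 kg
Cr2O3% on pelt = uptake / pelt * 100 = 0.2164 / 14.5420 * 100 = 1.4883 %
Ts = 80 + k * Cr2O3% = 80 + 10.3520 * 1.4883 = 95.4068 C


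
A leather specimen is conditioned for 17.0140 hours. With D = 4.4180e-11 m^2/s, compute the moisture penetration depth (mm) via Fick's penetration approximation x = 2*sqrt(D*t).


t = 17.0140 hr * 3600 = 61250.4000 s
D * t = 4.4180e-11 * 61250.4000 = 2.7060e-06
x = 2 * sqrt(D*t) = 2 * sqrt(2.7060e-06) = 0.00329001 m = 3.2900 mm


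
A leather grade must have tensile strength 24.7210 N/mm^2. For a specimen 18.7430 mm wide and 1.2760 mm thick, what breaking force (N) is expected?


Formula: F = TS * w * t
Substituting: F = 24.7210 * 18.7430 * 1.2760
Result: 591.2291 N


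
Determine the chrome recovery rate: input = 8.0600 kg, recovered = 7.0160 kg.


Formula: Recovery = recovered / input * 100
Substituting: Recovery = 7.0160 / 8.0600 * 100
Result: 87.0471 %


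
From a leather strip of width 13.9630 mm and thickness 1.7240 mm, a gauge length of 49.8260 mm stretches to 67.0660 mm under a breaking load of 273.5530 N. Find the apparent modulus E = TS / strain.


TS = F / (w * t) = 273.5530 / (13.9630 * 1.7240) = 11.3638 N/mm^2
strain = (Lf - L0) / L0 = (67.0660 - 49.8260) / 49.8260 = 0.3460
E = TS / strain = 11.3638 / 0.3460 = 32.8431 N/mm^2


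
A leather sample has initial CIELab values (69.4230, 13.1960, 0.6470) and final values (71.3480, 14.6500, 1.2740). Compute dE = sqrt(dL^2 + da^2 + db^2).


dL = 1.9250, da = 1.4540, db = 0.6270
dE = sqrt(1.9250^2 + 1.4540^2 + 0.6270^2) = 2.4926


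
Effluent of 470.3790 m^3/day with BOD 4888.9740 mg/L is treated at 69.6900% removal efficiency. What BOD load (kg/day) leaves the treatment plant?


Load_in = volume * conc / 1000 = 470.3790 * 4888.9740 / 1000 = 2299.6707 kg/day
Removed = Load_in * eff / 100 = 2299.6707 * 69.6900 / 100 = 1602.6405 kg/day
Load_out = Load_in - Removed = 2299.6707 - 1602.6405 = 697.0302 kg/day


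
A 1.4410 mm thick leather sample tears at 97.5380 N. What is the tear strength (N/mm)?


Formula: Tear strength = force / thickness
Substituting: Tear strength = 97.5380 / 1.4410
Result: 67.6877 N/mm


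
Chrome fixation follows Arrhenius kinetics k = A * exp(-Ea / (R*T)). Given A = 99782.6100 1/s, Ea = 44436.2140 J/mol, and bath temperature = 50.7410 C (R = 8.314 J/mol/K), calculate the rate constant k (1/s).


T_K = T_C + 273.15 = 50.7410 + 273.15 = 323.8910 K
exponent = -Ea / (R * T_K) = -44436.2140 / (8.314 * 323.8910) = -16.5017
k = A * exp(exponent) = 99782.6100 * exp(-16.5017) = 0.00679934 1/s


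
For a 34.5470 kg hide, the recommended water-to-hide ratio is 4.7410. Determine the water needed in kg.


Formula: Water = hide_weight * ratio
Substituting: Water = 34.5470 * 4.7410
Result: 163.7873 kg


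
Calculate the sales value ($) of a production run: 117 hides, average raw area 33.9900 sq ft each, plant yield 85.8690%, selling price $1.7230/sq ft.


Raw_total = N * avg_area = 117 * 33.9900 = 3976.8300 sq ft
Finished = Raw_total * yield / 100 = 3976.8300 * 85.8690 / 100 = 3414.8642 sq ft
Value = Finished * price = 3414.8642 * 1.7230 = 5883.8109 $


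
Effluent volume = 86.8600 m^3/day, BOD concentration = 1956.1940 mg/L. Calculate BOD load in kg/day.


Formula: BOD_load = volume * conc / 1000
Substituting: BOD_load = 86.8600 * 1956.1940 / 1000
Result: 169.9150 kg/day


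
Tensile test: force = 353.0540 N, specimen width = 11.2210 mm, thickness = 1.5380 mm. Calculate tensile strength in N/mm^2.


Formula: TS = force / (width * thickness)
Substituting: TS = 353.0540 / (11.2210 * 1.5380)
Result: 20.4575 N/mm^2


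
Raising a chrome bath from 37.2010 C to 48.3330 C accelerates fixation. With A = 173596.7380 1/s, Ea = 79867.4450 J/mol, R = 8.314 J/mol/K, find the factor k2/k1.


T1 = 37.2010 + 273.15 = 310.3510 K; T2 = 48.3330 + 273.15 = 321.4830 K
k1 = A * exp(-Ea/(R*T1)) = 173596.7380 * exp(-79867.4450/(8.314*310.3510)) = 6.2619e-09 1/s
k2 = A * exp(-Ea/(R*T2)) = 173596.7380 * exp(-79867.4450/(8.314*321.4830)) = 1.8289e-08 1/s
k2/k1 = 1.8289e-08 / 6.2619e-09 = 2.9207


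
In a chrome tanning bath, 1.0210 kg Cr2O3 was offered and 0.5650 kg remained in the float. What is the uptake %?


Formula: Uptake = (offered - residual) / offered * 100
Substituting: Uptake = (1.0210 - 0.5650) / 1.0210 * 100
Result: 44.6621 %


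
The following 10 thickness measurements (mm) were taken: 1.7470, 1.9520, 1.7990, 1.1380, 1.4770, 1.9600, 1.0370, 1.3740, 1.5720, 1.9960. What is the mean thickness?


Formula: Average = sum / n
Substituting: Average = 16.0520 / 10
Result: 1.6052 mm


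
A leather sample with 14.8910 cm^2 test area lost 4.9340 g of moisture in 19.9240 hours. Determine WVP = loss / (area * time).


Formula: WVP = loss / (area * time)
Substituting: WVP = 4.9340 / (14.8910 * 19.9240)
Result: 0.0166302 g/(cm^2*hr)


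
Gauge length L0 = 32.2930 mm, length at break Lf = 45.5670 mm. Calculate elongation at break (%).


Formula: Elongation = (Lf - L0) / L0 * 100
Substituting: Elongation = (45.5670 - 32.2930) / 32.2930 * 100
Result: 41.1049 %


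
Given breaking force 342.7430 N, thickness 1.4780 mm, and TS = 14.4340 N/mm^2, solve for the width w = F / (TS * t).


Formula: w = F / (TS * t)
Substituting: w = 342.7430 / (14.4340 * 1.4780)
Result: 16.0660 mm


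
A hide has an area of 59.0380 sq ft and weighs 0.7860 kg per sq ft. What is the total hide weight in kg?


Formula: Weight = area * weight_per_sqft
Substituting: Weight = 59.0380 * 0.7860
Result: 46.4039 kg


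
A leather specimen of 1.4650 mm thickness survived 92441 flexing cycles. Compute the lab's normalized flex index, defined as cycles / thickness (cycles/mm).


Formula: Index = cycles / thickness
Substituting: Index = 92441 / 1.4650
Result: 63099.6587 cycles/mm


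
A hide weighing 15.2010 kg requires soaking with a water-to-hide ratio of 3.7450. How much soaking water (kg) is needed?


Formula: Water = hide_weight * ratio
Substituting: Water = 15.2010 * 3.7450
Result: 56.9277 kg


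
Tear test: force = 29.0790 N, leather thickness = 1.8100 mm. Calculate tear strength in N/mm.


Formula: Tear strength = force / thickness
Substituting: Tear strength = 29.0790 / 1.8100
Result: 16.0657 N/mm


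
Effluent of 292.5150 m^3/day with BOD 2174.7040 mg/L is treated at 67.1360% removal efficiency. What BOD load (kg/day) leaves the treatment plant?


Load_in = volume * conc / 1000 = 292.5150 * 2174.7040 / 1000 = 636.1335 kg/day
Removed = Load_in * eff / 100 = 636.1335 * 67.1360 / 100 = 427.0746 kg/day
Load_out = Load_in - Removed = 636.1335 - 427.0746 = 209.0589 kg/day


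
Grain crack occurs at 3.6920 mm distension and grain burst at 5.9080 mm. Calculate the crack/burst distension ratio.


Formula: Ratio = crack / burst
Substituting: Ratio = 3.6920 / 5.9080
Result: 0.6249


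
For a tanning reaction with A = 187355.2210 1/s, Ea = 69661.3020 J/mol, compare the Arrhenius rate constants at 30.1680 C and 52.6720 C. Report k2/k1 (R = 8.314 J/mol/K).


T1 = 30.1680 + 273.15 = 303.3180 K; T2 = 52.6720 + 273.15 = 325.8220 K
k1 = A * exp(-Ea/(R*T1)) = 187355.2210 * exp(-69661.3020/(8.314*303.3180)) = 1.8871e-07 1/s
k2 = A * exp(-Ea/(R*T2)) = 187355.2210 * exp(-69661.3020/(8.314*325.8220)) = 1.2718e-06 1/s
k2/k1 = 1.2718e-06 / 1.8871e-07 = 6.7391


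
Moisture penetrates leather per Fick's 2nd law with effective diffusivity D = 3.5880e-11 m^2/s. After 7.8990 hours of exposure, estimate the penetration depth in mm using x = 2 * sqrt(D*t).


t = 7.8990 hr * 3600 = 28436.4000 s
D * t = 3.5880e-11 * 28436.4000 = 1.0203e-06
x = 2 * sqrt(D*t) = 2 * sqrt(1.0203e-06) = 0.0020202 m = 2.0202 mm


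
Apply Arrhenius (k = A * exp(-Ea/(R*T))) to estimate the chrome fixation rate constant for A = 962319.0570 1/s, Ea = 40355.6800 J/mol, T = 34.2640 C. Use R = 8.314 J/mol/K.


T_K = T_C + 273.15 = 34.2640 + 273.15 = 307.4140 K
exponent = -Ea / (R * T_K) = -40355.6800 / (8.314 * 307.4140) = -15.7896
k = A * exp(exponent) = 962319.0570 * exp(-15.7896) = 0.1337 1/s


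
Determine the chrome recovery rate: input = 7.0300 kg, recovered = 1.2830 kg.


Formula: Recovery = recovered / input * 100
Substituting: Recovery = 1.2830 / 7.0300 * 100
Result: 18.2504 %


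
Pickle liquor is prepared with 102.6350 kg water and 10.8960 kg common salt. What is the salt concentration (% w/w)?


Formula: Conc = salt / (water + salt) * 100
Substituting: Conc = 10.8960 / (102.6350 + 10.8960) * 100
Result: 9.5974 %


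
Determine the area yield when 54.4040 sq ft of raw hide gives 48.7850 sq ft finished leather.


Formula: Yield = finished / raw * 100
Substituting: Yield = 48.7850 / 54.4040 * 100
Result: 89.6717 %


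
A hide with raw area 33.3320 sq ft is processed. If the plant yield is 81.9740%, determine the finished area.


Formula: finished = raw * yield / 100
Substituting: finished = 33.3320 * 81.9740 / 100
Result: 27.3236 sq ft


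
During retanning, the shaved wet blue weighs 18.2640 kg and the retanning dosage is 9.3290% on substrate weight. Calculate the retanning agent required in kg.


Formula: Retan = substrate * pct / 100
Substituting: Retan = 18.2640 * 9.3290 / 100
Result: 1.7038 kg


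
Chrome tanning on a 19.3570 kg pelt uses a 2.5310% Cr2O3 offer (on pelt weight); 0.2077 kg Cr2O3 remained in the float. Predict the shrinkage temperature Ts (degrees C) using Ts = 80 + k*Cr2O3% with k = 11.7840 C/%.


Offered = pelt * offer_pct / 100 = 19.3570 * 2.5310 / 100 = 0.4899 kg
Uptake = offered - residual = 0.4899 - 0.2077 = 0.2822 kg
Cr2O3% on pelt = uptake / pelt * 100 = 0.2822 / 19.3570 * 100 = 1.4580 %
Ts = 80 + k * Cr2O3% = 80 + 11.7840 * 1.4580 = 97.1811 C


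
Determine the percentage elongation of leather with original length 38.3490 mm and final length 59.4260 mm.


Formula: Elongation = (Lf - L0) / L0 * 100
Substituting: Elongation = (59.4260 - 38.3490) / 38.3490 * 100
Result: 54.9610 %


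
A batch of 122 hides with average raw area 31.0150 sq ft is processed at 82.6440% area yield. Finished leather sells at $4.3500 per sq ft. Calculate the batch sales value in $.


Raw_total = N * avg_area = 122 * 31.0150 = 3783.8300 sq ft
Finished = Raw_total * yield / 100 = 3783.8300 * 82.6440 / 100 = 3127.1085 sq ft
Value = Finished * price = 3127.1085 * 4.3500 = 13602.9218 $


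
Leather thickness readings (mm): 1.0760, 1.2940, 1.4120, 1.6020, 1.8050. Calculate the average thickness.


Formula: Average = sum / n
Substituting: Average = 7.1890 / 5
Result: 1.4378 mm


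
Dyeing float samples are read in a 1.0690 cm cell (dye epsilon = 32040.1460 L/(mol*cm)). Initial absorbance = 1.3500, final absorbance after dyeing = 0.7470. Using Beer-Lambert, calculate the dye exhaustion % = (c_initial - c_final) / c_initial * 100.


c_initial = A_i / (epsilon * l) = 1.3500 / (32040.1460 * 1.0690) = 3.9415e-05 mol/L
c_final = A_f / (epsilon * l) = 0.7470 / (32040.1460 * 1.0690) = 2.1810e-05 mol/L
Exhaustion = (c_initial - c_final) / c_initial * 100 = (3.9415e-05 - 2.1810e-05) / 3.9415e-05 * 100 = 44.6667 %


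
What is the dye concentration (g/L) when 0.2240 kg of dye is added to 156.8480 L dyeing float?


Formula: Conc = dye_mass(kg) / volume(L) * 1000
Substituting: Conc = 0.2240 / 156.8480 * 1000
Result: 1.4281 g/L


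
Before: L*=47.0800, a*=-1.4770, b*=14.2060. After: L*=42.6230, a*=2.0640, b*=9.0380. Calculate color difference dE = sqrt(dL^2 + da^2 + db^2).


dL = -4.4570, da = 3.5410, db = -5.1680
dE = sqrt((-4.4570)^2 + 3.5410^2 + (-5.1680)^2) = 7.6884


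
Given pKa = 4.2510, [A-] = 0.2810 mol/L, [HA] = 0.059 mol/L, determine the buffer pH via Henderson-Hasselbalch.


ratio = [A-] / [HA] = 0.2810 / 0.059 = 4.7627
log10(ratio) = 0.6779
pH = pKa + log10(ratio) = 4.2510 + 0.6779 = 4.9289


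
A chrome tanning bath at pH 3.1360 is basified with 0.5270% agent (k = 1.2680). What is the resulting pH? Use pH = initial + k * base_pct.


Formula: pH_final = pH_initial + k * base_pct
Substituting: pH_final = 3.1360 + 1.2680 * 0.5270
Result: 3.8042


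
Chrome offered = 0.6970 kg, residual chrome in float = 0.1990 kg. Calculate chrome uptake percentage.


Formula: Uptake = (offered - residual) / offered * 100
Substituting: Uptake = (0.6970 - 0.1990) / 0.6970 * 100
Result: 71.4491 %


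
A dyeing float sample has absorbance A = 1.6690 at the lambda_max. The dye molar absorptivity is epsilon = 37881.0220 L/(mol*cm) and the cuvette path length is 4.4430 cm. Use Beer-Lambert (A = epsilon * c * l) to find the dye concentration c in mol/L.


Formula: c = A / (epsilon * l)
Substituting: c = 1.6690 / (37881.0220 * 4.4430)
Result: 9.9165e-06 mol/L


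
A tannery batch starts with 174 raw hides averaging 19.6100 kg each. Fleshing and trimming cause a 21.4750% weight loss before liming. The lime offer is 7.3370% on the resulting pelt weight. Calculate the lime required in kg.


Total_raw = N * avg_wt = 174 * 19.6100 = 3412.1400 kg
Substrate = Total_raw * (1 - loss/100) = 3412.1400 * (1 - 21.4750/100) = 2679.3829 kg
Lime = Substrate * pct / 100 = 2679.3829 * 7.3370 / 100 = 196.5863 kg


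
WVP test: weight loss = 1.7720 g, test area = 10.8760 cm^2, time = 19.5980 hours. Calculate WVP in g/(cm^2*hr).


Formula: WVP = loss / (area * time)
Substituting: WVP = 1.7720 / (10.8760 * 19.5980)
Result: 0.00831348 g/(cm^2*hr)


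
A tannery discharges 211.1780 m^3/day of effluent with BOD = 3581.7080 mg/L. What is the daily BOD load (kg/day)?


Formula: BOD_load = volume * conc / 1000
Substituting: BOD_load = 211.1780 * 3581.7080 / 1000
Result: 756.3779 kg/day


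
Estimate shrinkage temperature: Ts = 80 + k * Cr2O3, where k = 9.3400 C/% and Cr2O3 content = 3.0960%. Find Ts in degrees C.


Formula: Ts = 80 + k * Cr2O3
Substituting: Ts = 80 + 9.3400 * 3.0960
Result: 108.9166 C


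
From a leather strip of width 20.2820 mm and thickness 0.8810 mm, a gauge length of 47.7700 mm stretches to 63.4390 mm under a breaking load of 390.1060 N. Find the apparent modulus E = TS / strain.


TS = F / (w * t) = 390.1060 / (20.2820 * 0.8810) = 21.8321 N/mm^2
strain = (Lf - L0) / L0 = (63.4390 - 47.7700) / 47.7700 = 0.3280
E = TS / strain = 21.8321 / 0.3280 = 66.5595 N/mm^2


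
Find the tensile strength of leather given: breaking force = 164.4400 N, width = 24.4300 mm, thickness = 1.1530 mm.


Formula: TS = force / (width * thickness)
Substituting: TS = 164.4400 / (24.4300 * 1.1530)
Result: 5.8379 N/mm^2


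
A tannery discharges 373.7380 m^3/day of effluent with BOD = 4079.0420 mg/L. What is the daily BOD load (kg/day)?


Formula: BOD_load = volume * conc / 1000
Substituting: BOD_load = 373.7380 * 4079.0420 / 1000
Result: 1524.4930 kg/day


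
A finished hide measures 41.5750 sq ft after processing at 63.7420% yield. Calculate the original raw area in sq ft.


Formula: raw = finished * 100 / yield
Substituting: raw = 41.5750 * 100 / 63.7420
Result: 65.2239 sq ft


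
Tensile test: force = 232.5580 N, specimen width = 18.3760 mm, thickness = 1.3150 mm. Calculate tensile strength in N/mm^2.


Formula: TS = force / (width * thickness)
Substituting: TS = 232.5580 / (18.3760 * 1.3150)
Result: 9.6240 N/mm^2


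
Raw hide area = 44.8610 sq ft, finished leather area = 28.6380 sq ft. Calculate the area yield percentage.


Formula: Yield = finished / raw * 100
Substituting: Yield = 28.6380 / 44.8610 * 100
Result: 63.8372 %


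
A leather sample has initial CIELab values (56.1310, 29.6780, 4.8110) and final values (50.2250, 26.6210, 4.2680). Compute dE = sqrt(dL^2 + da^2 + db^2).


dL = -5.9060, da = -3.0570, db = -0.5430
dE = sqrt((-5.9060)^2 + (-3.0570)^2 + (-0.5430)^2) = 6.6724


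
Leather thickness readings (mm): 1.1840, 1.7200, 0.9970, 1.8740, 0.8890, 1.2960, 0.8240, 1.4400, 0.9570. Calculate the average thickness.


Formula: Average = sum / n
Substituting: Average = 11.1810 / 9
Result: 1.2423 mm


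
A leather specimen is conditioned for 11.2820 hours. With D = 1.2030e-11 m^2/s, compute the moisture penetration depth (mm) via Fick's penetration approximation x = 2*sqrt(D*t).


t = 11.2820 hr * 3600 = 40615.2000 s
D * t = 1.2030e-11 * 40615.2000 = 4.8860e-07
x = 2 * sqrt(D*t) = 2 * sqrt(4.8860e-07) = 0.001398 m = 1.3980 mm


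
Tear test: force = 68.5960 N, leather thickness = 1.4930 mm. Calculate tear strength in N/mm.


Formula: Tear strength = force / thickness
Substituting: Tear strength = 68.5960 / 1.4930
Result: 45.9451 N/mm


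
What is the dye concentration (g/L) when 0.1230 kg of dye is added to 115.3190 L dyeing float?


Formula: Conc = dye_mass(kg) / volume(L) * 1000
Substituting: Conc = 0.1230 / 115.3190 * 1000
Result: 1.0666 g/L


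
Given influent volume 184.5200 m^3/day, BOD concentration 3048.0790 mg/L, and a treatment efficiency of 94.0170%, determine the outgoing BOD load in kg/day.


Load_in = volume * conc / 1000 = 184.5200 * 3048.0790 / 1000 = 562.4315 kg/day
Removed = Load_in * eff / 100 = 562.4315 * 94.0170 / 100 = 528.7813 kg/day
Load_out = Load_in - Removed = 562.4315 - 528.7813 = 33.6503 kg/day


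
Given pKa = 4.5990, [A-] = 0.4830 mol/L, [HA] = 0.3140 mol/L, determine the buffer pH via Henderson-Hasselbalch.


ratio = [A-] / [HA] = 0.4830 / 0.3140 = 1.5382
log10(ratio) = 0.1870
pH = pKa + log10(ratio) = 4.5990 + 0.1870 = 4.7860


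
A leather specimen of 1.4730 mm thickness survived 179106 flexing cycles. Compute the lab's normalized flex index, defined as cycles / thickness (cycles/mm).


Formula: Index = cycles / thickness
Substituting: Index = 179106 / 1.4730
Result: 121592.6680 cycles/mm


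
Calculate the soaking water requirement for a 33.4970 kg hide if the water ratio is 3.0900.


Formula: Water = hide_weight * ratio
Substituting: Water = 33.4970 * 3.0900
Result: 103.5057 kg


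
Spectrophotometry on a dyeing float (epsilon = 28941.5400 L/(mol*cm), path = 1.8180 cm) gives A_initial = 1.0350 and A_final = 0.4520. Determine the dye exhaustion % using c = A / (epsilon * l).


c_initial = A_i / (epsilon * l) = 1.0350 / (28941.5400 * 1.8180) = 1.9671e-05 mol/L
c_final = A_f / (epsilon * l) = 0.4520 / (28941.5400 * 1.8180) = 8.5906e-06 mol/L
Exhaustion = (c_initial - c_final) / c_initial * 100 = (1.9671e-05 - 8.5906e-06) / 1.9671e-05 * 100 = 56.3285 %


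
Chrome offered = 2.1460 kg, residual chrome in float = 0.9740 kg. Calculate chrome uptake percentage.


Formula: Uptake = (offered - residual) / offered * 100
Substituting: Uptake = (2.1460 - 0.9740) / 2.1460 * 100
Result: 54.6132 %


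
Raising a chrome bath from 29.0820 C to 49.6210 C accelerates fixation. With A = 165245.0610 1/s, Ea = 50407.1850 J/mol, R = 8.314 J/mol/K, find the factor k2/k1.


T1 = 29.0820 + 273.15 = 302.2320 K; T2 = 49.6210 + 273.15 = 322.7710 K
k1 = A * exp(-Ea/(R*T1)) = 165245.0610 * exp(-50407.1850/(8.314*302.2320)) = 3.2060e-04 1/s
k2 = A * exp(-Ea/(R*T2)) = 165245.0610 * exp(-50407.1850/(8.314*322.7710)) = 0.00114906 1/s
k2/k1 = 0.00114906 / 3.2060e-04 = 3.5841


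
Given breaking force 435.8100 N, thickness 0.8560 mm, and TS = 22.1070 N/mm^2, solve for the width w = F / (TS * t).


Formula: w = F / (TS * t)
Substituting: w = 435.8100 / (22.1070 * 0.8560)
Result: 23.0300 mm


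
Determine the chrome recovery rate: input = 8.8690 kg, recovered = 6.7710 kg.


Formula: Recovery = recovered / input * 100
Substituting: Recovery = 6.7710 / 8.8690 * 100
Result: 76.3446 %


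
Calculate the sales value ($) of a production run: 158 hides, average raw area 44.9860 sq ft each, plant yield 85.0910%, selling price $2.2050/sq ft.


Raw_total = N * avg_area = 158 * 44.9860 = 7107.7880 sq ft
Finished = Raw_total * yield / 100 = 7107.7880 * 85.0910 / 100 = 6048.0879 sq ft
Value = Finished * price = 6048.0879 * 2.2050 = 13336.0338 $


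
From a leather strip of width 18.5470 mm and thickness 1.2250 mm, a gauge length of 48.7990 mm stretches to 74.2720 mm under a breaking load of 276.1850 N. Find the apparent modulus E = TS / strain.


TS = F / (w * t) = 276.1850 / (18.5470 * 1.2250) = 12.1560 N/mm^2
strain = (Lf - L0) / L0 = (74.2720 - 48.7990) / 48.7990 = 0.5220
E = TS / strain = 12.1560 / 0.5220 = 23.2874 N/mm^2


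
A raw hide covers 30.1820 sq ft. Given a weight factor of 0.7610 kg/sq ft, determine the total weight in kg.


Formula: Weight = area * weight_per_sqft
Substituting: Weight = 30.1820 * 0.7610
Result: 22.9685 kg


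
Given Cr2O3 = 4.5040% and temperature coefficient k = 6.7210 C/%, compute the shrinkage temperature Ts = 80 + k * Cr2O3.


Formula: Ts = 80 + k * Cr2O3
Substituting: Ts = 80 + 6.7210 * 4.5040
Result: 110.2714 C


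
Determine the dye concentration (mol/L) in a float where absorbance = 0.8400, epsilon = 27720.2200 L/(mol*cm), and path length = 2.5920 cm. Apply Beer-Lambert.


Formula: c = A / (epsilon * l)
Substituting: c = 0.8400 / (27720.2200 * 2.5920)
Result: 1.1691e-05 mol/L


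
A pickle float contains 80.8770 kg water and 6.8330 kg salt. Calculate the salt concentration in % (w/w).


Formula: Conc = salt / (water + salt) * 100
Substituting: Conc = 6.8330 / (80.8770 + 6.8330) * 100
Result: 7.7904 %


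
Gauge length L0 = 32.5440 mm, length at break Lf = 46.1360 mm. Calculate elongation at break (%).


Formula: Elongation = (Lf - L0) / L0 * 100
Substituting: Elongation = (46.1360 - 32.5440) / 32.5440 * 100
Result: 41.7650 %


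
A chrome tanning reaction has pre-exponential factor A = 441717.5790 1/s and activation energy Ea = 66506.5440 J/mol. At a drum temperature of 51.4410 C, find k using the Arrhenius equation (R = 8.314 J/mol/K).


T_K = T_C + 273.15 = 51.4410 + 273.15 = 324.5910 K
exponent = -Ea / (R * T_K) = -66506.5440 / (8.314 * 324.5910) = -24.6444
k = A * exp(exponent) = 441717.5790 * exp(-24.6444) = 8.7544e-06 1/s


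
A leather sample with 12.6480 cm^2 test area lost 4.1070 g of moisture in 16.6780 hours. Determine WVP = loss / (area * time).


Formula: WVP = loss / (area * time)
Substituting: WVP = 4.1070 / (12.6480 * 16.6780)
Result: 0.0194697 g/(cm^2*hr)


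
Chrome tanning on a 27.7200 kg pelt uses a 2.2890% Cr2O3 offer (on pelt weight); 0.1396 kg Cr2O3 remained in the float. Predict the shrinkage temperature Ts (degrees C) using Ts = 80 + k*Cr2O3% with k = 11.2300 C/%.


Offered = pelt * offer_pct / 100 = 27.7200 * 2.2890 / 100 = 0.6345 kg
Uptake = offered - residual = 0.6345 - 0.1396 = 0.4949 kg
Cr2O3% on pelt = uptake / pelt * 100 = 0.4949 / 27.7200 * 100 = 1.7854 %
Ts = 80 + k * Cr2O3% = 80 + 11.2300 * 1.7854 = 100.0500 C


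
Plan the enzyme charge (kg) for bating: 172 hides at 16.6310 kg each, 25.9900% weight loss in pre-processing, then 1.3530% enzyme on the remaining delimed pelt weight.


Total_raw = N * avg_wt = 172 * 16.6310 = 2860.5320 kg
Substrate = Total_raw * (1 - loss/100) = 2860.5320 * (1 - 25.9900/100) = 2117.0797 kg
Enzyme = Substrate * pct / 100 = 2117.0797 * 1.3530 / 100 = 28.6441 kg


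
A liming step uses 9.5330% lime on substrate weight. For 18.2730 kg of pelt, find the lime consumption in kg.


Formula: Lime = substrate * pct / 100
Substituting: Lime = 18.2730 * 9.5330 / 100
Result: 1.7420 kg


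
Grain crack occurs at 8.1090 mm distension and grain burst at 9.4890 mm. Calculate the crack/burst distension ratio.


Formula: Ratio = crack / burst
Substituting: Ratio = 8.1090 / 9.4890
Result: 0.8546


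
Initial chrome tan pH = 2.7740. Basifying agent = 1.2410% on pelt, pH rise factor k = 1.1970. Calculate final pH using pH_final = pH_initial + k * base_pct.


Formula: pH_final = pH_initial + k * base_pct
Substituting: pH_final = 2.7740 + 1.1970 * 1.2410
Result: 4.2595


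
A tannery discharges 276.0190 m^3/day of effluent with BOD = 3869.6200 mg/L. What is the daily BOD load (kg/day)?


Formula: BOD_load = volume * conc / 1000
Substituting: BOD_load = 276.0190 * 3869.6200 / 1000
Result: 1068.0886 kg/day


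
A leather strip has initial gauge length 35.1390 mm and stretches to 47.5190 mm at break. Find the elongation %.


Formula: Elongation = (Lf - L0) / L0 * 100
Substituting: Elongation = (47.5190 - 35.1390) / 35.1390 * 100
Result: 35.2315 %


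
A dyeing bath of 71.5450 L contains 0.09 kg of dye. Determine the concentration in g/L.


Formula: Conc = dye_mass(kg) / volume(L) * 1000
Substituting: Conc = 0.09 / 71.5450 * 1000
Result: 1.2579 g/L


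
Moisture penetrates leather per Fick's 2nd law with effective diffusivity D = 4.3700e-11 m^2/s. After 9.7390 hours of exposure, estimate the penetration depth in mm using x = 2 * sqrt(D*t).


t = 9.7390 hr * 3600 = 35060.4000 s
D * t = 4.3700e-11 * 35060.4000 = 1.5321e-06
x = 2 * sqrt(D*t) = 2 * sqrt(1.5321e-06) = 0.00247559 m = 2.4756 mm


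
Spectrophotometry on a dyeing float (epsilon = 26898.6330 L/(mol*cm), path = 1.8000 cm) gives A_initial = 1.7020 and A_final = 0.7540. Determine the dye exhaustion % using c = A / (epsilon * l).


c_initial = A_i / (epsilon * l) = 1.7020 / (26898.6330 * 1.8000) = 3.5153e-05 mol/L
c_final = A_f / (epsilon * l) = 0.7540 / (26898.6330 * 1.8000) = 1.5573e-05 mol/L
Exhaustion = (c_initial - c_final) / c_initial * 100 = (3.5153e-05 - 1.5573e-05) / 3.5153e-05 * 100 = 55.6992 %


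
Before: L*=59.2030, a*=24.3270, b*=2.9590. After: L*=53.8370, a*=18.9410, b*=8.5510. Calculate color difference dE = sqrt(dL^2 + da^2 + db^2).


dL = -5.3660, da = -5.3860, db = 5.5920
dE = sqrt((-5.3660)^2 + (-5.3860)^2 + 5.5920^2) = 9.4379


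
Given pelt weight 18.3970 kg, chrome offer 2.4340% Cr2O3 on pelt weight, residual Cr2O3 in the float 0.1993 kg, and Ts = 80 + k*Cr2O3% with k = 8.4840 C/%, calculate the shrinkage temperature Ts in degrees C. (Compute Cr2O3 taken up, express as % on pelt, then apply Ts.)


Offered = pelt * offer_pct / 100 = 18.3970 * 2.4340 / 100 = 0.4478 kg
Uptake = offered - residual = 0.4478 - 0.1993 = 0.2485 kg
Cr2O3% on pelt = uptake / pelt * 100 = 0.2485 / 18.3970 * 100 = 1.3507 %
Ts = 80 + k * Cr2O3% = 80 + 8.4840 * 1.3507 = 91.4591 C


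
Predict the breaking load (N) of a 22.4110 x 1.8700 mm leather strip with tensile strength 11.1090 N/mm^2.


Formula: F = TS * w * t
Substituting: F = 11.1090 * 22.4110 * 1.8700
Result: 465.5623 N


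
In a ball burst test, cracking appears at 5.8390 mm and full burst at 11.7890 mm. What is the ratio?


Formula: Ratio = crack / burst
Substituting: Ratio = 5.8390 / 11.7890
Result: 0.4953


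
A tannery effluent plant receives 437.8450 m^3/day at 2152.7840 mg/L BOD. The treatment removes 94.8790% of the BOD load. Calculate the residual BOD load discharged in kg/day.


Load_in = volume * conc / 1000 = 437.8450 * 2152.7840 / 1000 = 942.5857 kg/day
Removed = Load_in * eff / 100 = 942.5857 * 94.8790 / 100 = 894.3159 kg/day
Load_out = Load_in - Removed = 942.5857 - 894.3159 = 48.2698 kg/day


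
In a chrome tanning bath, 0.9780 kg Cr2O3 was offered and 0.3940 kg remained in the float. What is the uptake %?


Formula: Uptake = (offered - residual) / offered * 100
Substituting: Uptake = (0.9780 - 0.3940) / 0.9780 * 100
Result: 59.7137 %


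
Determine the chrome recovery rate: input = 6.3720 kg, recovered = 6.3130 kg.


Formula: Recovery = recovered / input * 100
Substituting: Recovery = 6.3130 / 6.3720 * 100
Result: 99.0741 %


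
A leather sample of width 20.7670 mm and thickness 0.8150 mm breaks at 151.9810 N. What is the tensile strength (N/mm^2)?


Formula: TS = force / (width * thickness)
Substituting: TS = 151.9810 / (20.7670 * 0.8150)
Result: 8.9796 N/mm^2


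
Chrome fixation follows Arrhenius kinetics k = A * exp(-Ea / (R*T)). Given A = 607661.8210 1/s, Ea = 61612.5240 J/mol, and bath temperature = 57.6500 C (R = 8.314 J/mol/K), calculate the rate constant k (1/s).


T_K = T_C + 273.15 = 57.6500 + 273.15 = 330.8000 K
exponent = -Ea / (R * T_K) = -61612.5240 / (8.314 * 330.8000) = -22.4023
k = A * exp(exponent) = 607661.8210 * exp(-22.4023) = 1.1336e-04 1/s


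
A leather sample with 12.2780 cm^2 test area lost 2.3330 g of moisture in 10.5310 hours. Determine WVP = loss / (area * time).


Formula: WVP = loss / (area * time)
Substituting: WVP = 2.3330 / (12.2780 * 10.5310)
Result: 0.0180434 g/(cm^2*hr)


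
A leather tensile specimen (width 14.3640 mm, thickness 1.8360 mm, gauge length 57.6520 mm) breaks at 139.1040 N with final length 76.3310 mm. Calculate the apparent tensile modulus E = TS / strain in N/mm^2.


TS = F / (w * t) = 139.1040 / (14.3640 * 1.8360) = 5.2746 N/mm^2
strain = (Lf - L0) / L0 = (76.3310 - 57.6520) / 57.6520 = 0.3240
E = TS / strain = 5.2746 / 0.3240 = 16.2799 N/mm^2


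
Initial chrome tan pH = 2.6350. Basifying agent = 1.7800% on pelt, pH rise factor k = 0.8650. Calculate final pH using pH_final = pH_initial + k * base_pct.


Formula: pH_final = pH_initial + k * base_pct
Substituting: pH_final = 2.6350 + 0.8650 * 1.7800
Result: 4.1747


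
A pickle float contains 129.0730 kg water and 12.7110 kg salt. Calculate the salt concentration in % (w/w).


Formula: Conc = salt / (water + salt) * 100
Substituting: Conc = 12.7110 / (129.0730 + 12.7110) * 100
Result: 8.9650 %


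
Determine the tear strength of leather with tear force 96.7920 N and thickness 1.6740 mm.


Formula: Tear strength = force / thickness
Substituting: Tear strength = 96.7920 / 1.6740
Result: 57.8208 N/mm


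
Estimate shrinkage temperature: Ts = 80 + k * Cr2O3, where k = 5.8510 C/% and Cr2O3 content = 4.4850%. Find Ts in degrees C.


Formula: Ts = 80 + k * Cr2O3
Substituting: Ts = 80 + 5.8510 * 4.4850
Result: 106.2417 C


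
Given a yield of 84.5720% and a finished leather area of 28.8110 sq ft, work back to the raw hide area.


Formula: raw = finished * 100 / yield
Substituting: raw = 28.8110 * 100 / 84.5720
Result: 34.0668 sq ft


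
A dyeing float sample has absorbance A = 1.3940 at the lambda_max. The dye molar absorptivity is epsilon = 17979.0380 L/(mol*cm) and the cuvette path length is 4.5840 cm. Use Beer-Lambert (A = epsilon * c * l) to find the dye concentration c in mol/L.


Formula: c = A / (epsilon * l)
Substituting: c = 1.3940 / (17979.0380 * 4.5840)
Result: 1.6914e-05 mol/L


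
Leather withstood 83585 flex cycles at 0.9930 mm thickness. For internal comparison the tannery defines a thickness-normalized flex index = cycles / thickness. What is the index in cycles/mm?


Formula: Index = cycles / thickness
Substituting: Index = 83585 / 0.9930
Result: 84174.2195 cycles/mm


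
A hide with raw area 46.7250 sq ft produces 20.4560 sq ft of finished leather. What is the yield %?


Formula: Yield = finished / raw * 100
Substituting: Yield = 20.4560 / 46.7250 * 100
Result: 43.7796 %


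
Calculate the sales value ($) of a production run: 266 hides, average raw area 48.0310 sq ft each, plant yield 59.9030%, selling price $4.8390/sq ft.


Raw_total = N * avg_area = 266 * 48.0310 = 12776.2460 sq ft
Finished = Raw_total * yield / 100 = 12776.2460 * 59.9030 / 100 = 7653.3546 sq ft
Value = Finished * price = 7653.3546 * 4.8390 = 37034.5831 $


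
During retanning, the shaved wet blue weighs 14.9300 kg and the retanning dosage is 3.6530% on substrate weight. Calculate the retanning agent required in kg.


Formula: Retan = substrate * pct / 100
Substituting: Retan = 14.9300 * 3.6530 / 100
Result: 0.5454 kg


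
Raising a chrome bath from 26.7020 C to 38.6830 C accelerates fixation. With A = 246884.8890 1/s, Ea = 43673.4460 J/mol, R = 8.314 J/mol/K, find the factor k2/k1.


T1 = 26.7020 + 273.15 = 299.8520 K; T2 = 38.6830 + 273.15 = 311.8330 K
k1 = A * exp(-Ea/(R*T1)) = 246884.8890 * exp(-43673.4460/(8.314*299.8520)) = 0.00608477 1/s
k2 = A * exp(-Ea/(R*T2)) = 246884.8890 * exp(-43673.4460/(8.314*311.8330)) = 0.0119279 1/s
k2/k1 = 0.0119279 / 0.00608477 = 1.9603


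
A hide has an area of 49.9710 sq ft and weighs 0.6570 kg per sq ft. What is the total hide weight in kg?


Formula: Weight = area * weight_per_sqft
Substituting: Weight = 49.9710 * 0.6570
Result: 32.8309 kg


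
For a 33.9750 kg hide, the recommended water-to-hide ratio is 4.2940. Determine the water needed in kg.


Formula: Water = hide_weight * ratio
Substituting: Water = 33.9750 * 4.2940
Result: 145.8886 kg


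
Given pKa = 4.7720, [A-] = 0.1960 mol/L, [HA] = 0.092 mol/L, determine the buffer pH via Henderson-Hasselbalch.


ratio = [A-] / [HA] = 0.1960 / 0.092 = 2.1304
log10(ratio) = 0.3285
pH = pKa + log10(ratio) = 4.7720 + 0.3285 = 5.1005


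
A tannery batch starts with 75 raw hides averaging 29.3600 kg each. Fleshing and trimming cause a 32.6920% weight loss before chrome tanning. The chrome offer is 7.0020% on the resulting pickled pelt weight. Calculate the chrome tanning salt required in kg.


Total_raw = N * avg_wt = 75 * 29.3600 = 2202.0000 kg
Substrate = Total_raw * (1 - loss/100) = 2202.0000 * (1 - 32.6920/100) = 1482.1222 kg
Chrome = Substrate * pct / 100 = 1482.1222 * 7.0020 / 100 = 103.7782 kg


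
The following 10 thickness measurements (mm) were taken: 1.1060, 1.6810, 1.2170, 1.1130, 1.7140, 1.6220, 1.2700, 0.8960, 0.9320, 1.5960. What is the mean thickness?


Formula: Average = sum / n
Substituting: Average = 13.1470 / 10
Result: 1.3147 mm


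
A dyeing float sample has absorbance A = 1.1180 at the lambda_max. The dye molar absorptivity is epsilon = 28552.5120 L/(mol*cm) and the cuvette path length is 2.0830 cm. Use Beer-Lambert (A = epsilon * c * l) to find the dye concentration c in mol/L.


Formula: c = A / (epsilon * l)
Substituting: c = 1.1180 / (28552.5120 * 2.0830)
Result: 1.8798e-05 mol/L


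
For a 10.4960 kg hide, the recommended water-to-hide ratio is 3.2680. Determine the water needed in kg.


Formula: Water = hide_weight * ratio
Substituting: Water = 10.4960 * 3.2680
Result: 34.3009 kg


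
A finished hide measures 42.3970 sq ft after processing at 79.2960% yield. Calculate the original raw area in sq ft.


Formula: raw = finished * 100 / yield
Substituting: raw = 42.3970 * 100 / 79.2960
Result: 53.4668 sq ft


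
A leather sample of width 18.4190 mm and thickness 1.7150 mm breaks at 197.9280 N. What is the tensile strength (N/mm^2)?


Formula: TS = force / (width * thickness)
Substituting: TS = 197.9280 / (18.4190 * 1.7150)
Result: 6.2658 N/mm^2


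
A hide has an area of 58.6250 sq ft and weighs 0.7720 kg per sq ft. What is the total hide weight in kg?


Formula: Weight = area * weight_per_sqft
Substituting: Weight = 58.6250 * 0.7720
Result: 45.2585 kg


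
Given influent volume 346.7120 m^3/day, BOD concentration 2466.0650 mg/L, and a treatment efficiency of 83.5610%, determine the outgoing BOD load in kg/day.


Load_in = volume * conc / 1000 = 346.7120 * 2466.0650 / 1000 = 855.0143 kg/day
Removed = Load_in * eff / 100 = 855.0143 * 83.5610 / 100 = 714.4585 kg/day
Load_out = Load_in - Removed = 855.0143 - 714.4585 = 140.5558 kg/day


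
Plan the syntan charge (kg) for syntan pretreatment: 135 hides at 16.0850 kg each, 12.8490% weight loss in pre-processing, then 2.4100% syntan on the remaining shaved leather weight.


Total_raw = N * avg_wt = 135 * 16.0850 = 2171.4750 kg
Substrate = Total_raw * (1 - loss/100) = 2171.4750 * (1 - 12.8490/100) = 1892.4622 kg
Syntan = Substrate * pct / 100 = 1892.4622 * 2.4100 / 100 = 45.6083 kg


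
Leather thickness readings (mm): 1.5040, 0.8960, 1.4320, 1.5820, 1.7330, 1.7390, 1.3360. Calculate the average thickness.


Formula: Average = sum / n
Substituting: Average = 10.2220 / 7
Result: 1.4603 mm


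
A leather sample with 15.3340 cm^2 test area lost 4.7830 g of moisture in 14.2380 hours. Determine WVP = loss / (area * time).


Formula: WVP = loss / (area * time)
Substituting: WVP = 4.7830 / (15.3340 * 14.2380)
Result: 0.0219077 g/(cm^2*hr)
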